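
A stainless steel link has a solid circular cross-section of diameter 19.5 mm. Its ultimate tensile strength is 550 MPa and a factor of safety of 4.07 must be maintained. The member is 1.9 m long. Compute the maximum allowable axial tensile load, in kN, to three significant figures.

σ_allow = 550/4.07 = 135.1 MPa.
A = πd²/4 = π×19.5²/4 = 298.6 mm².
F_allow = σ_allow × A = 135.1×298.6 = 40360 N.

F_allow = 40.4 kN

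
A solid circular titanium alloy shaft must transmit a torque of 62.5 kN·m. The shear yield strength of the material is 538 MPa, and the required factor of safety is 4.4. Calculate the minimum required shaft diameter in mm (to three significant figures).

Allowable shear stress τ_allow = 538/4.4 = 122.3 MPa.
For a solid shaft τ = 16T/(πd³), so d³ = 16T/(π τ_allow) = 16×6.2500×10^7/(π×122.3) = 2.603×10^6 mm³.
d = (2.603×10^6)^(1/3) = 137.6 mm.

d = 138 mm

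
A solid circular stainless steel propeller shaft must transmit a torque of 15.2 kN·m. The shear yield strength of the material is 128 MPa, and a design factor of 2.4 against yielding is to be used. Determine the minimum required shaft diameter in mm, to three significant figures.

d = 113 mm

Allowable shear stress τ_allow = 128/2.4 = 53.33 MPa.
For a solid shaft τ = 16T/(πd³), so d³ = 16T/(π τ_allow) = 16×1.5200×10^7/(π×53.33) = 1.451×10^6 mm³.
d = (1.451×10^6)^(1/3) = 113.2 mm.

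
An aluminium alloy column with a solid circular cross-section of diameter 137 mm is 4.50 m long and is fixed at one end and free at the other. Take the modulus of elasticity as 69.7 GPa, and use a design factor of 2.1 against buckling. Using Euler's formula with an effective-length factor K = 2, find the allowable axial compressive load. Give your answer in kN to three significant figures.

I = πd⁴/64 = π×137⁴/64 = 1.729×10^7 mm⁴.
Effective length L_e = KL = 2×4.50 m = 9000 mm.
Euler critical load P_cr = π²EI/L_e² = π²×69700×1.729×10^7/9000² = 146900 N.
P_allow = P_cr/n = 146900/2.1 = 69930 N.

P_allow = 69.9 kN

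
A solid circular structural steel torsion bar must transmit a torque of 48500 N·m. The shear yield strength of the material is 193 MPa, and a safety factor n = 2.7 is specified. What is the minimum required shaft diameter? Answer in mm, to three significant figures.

Allowable shear stress τ_allow = 193/2.7 = 71.48 MPa.
For a solid shaft τ = 16T/(πd³), so d³ = 16T/(π τ_allow) = 16×4.8500×10^7/(π×71.48) = 3.456×10^6 mm³.
d = (3.456×10^6)^(1/3) = 151.2 mm.

d = 151 mm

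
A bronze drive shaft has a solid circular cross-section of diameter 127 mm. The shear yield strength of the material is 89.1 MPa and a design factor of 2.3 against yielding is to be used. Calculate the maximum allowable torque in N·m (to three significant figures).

τ_allow = 89.1/2.3 = 38.74 MPa.
For a solid shaft T_allow = τ_allow·πd³/16; πd³/16 = π×127³/16 = 402200 mm³.
T_allow = 38.74×402200 = 1.558×10^7 N·mm = 15580 N·m.

T_allow = 15600 N·m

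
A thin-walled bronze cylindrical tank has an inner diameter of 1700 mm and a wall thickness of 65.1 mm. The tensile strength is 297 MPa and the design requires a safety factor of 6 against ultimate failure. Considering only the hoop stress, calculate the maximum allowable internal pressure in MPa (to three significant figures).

p_allow = 3.79 MPa

σ_allow = 297/6 = 49.50 MPa.
σ_h = pD/(2t) → p_allow = 2σ_allow t/D = 2×49.50×65.1/1700 = 3.791 MPa.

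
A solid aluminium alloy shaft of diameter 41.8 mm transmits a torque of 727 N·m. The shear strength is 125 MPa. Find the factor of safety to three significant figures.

τ = 16T/(πd³) = 16×727000/(π×41.8³) = 50.70 MPa.
n = τ_limit/τ = 125/50.70 = 2.466.

n = 2.47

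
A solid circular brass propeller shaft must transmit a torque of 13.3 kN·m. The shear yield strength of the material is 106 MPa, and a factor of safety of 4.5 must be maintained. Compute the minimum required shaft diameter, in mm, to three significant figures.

Allowable shear stress τ_allow = 106/4.5 = 23.56 MPa.
For a solid shaft τ = 16T/(πd³), so d³ = 16T/(π τ_allow) = 16×1.3300×10^7/(π×23.56) = 2.876×10^6 mm³.
d = (2.876×10^6)^(1/3) = 142.2 mm.

d = 142 mm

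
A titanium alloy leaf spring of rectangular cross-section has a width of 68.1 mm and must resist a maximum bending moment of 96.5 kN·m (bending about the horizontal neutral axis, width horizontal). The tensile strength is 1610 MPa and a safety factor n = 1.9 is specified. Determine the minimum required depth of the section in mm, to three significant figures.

σ_allow = 1610/1.9 = 847.4 MPa.
For a rectangular section σ = 6M/(bh²), so h² = 6M/(b σ_allow) = 6×9.6500×10^7/(68.1×847.4) = 10030 mm².
h = 100.2 mm.

h = 100 mm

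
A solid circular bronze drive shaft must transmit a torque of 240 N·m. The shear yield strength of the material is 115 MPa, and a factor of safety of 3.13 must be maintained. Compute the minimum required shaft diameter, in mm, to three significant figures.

Allowable shear stress τ_allow = 115/3.13 = 36.74 MPa.
For a solid shaft τ = 16T/(πd³), so d³ = 16T/(π τ_allow) = 16×240000/(π×36.74) = 33270 mm³.
d = (33270)^(1/3) = 32.16 mm.

d = 32.2 mm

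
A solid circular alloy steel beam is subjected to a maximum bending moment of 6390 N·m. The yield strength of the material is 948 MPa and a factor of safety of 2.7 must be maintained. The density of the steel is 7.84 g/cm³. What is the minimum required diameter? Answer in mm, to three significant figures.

d = 57.0 mm

σ_allow = 948/2.7 = 351.1 MPa.
For a solid circular section σ = 32M/(πd³), so d³ = 32M/(π σ_allow) = 32×6390000/(π×351.1) = 185400 mm³.
d = 57.02 mm.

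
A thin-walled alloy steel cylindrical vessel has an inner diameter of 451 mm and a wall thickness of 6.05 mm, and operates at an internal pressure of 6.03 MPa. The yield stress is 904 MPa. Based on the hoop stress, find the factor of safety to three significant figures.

n = 4.02

σ_h = pD/(2t) = 6.03×451/(2×6.05) = 224.8 MPa.
n = 904/224.8 = 4.022.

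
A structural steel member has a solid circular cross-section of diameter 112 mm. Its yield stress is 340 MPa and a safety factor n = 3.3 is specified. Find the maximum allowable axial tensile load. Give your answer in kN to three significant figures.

σ_allow = 340/3.3 = 103.0 MPa.
A = πd²/4 = π×112²/4 = 9852 mm².
F_allow = σ_allow × A = 103.0×9852 = 1.015×10^6 N.

F_allow = 1020 kN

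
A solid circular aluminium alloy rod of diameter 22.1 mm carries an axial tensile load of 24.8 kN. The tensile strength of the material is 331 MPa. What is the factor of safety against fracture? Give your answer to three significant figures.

n = 5.12

A = πd²/4 = 383.6 mm².
σ = F/A = 24800/383.6 = 64.65 MPa.
n = 331/64.65 = 5.120.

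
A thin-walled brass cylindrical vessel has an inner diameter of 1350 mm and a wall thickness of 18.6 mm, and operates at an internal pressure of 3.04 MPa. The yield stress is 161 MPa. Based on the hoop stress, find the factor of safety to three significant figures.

σ_h = pD/(2t) = 3.04×1350/(2×18.6) = 110.3 MPa.
n = 161/110.3 = 1.459.

n = 1.46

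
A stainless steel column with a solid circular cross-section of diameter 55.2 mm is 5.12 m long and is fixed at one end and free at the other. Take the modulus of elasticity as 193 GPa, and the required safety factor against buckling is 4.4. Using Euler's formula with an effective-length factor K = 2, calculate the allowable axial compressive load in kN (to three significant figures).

P_allow = 1.88 kN

I = πd⁴/64 = π×55.2⁴/64 = 455700 mm⁴.
Effective length L_e = KL = 2×5.12 m = 10240 mm.
Euler critical load P_cr = π²EI/L_e² = π²×193000×455700/10240² = 8279 N.
P_allow = P_cr/n = 8279/4.4 = 1882 N.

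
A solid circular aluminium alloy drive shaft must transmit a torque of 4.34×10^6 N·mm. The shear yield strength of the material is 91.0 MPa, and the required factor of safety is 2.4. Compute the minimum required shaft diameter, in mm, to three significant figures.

d = 83.5 mm

Allowable shear stress τ_allow = 91.0/2.4 = 37.92 MPa.
For a solid shaft τ = 16T/(πd³), so d³ = 16T/(π τ_allow) = 16×4340000/(π×37.92) = 582900 mm³.
d = (582900)^(1/3) = 83.54 mm.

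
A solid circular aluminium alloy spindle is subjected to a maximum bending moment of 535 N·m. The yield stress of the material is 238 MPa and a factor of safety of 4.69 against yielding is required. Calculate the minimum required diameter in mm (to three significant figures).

σ_allow = 238/4.69 = 50.75 MPa.
For a solid circular section σ = 32M/(πd³), so d³ = 32M/(π σ_allow) = 32×535000/(π×50.75) = 107400 mm³.
d = 47.53 mm.

d = 47.5 mm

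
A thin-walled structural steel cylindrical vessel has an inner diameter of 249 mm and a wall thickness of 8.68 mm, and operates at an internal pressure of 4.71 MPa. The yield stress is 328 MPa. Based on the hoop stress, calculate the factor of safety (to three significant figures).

σ_h = pD/(2t) = 4.71×249/(2×8.68) = 67.56 MPa.
n = 328/67.56 = 4.855.

n = 4.86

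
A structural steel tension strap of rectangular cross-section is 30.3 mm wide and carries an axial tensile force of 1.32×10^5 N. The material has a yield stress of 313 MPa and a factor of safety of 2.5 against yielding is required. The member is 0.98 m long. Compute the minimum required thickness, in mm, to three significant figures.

σ_allow = 313/2.5 = 125.2 MPa.
Required area A = F/σ_allow = 132000/125.2 = 1054 mm².
t = A/w = 1054/30.3 = 34.80 mm.

t = 34.8 mm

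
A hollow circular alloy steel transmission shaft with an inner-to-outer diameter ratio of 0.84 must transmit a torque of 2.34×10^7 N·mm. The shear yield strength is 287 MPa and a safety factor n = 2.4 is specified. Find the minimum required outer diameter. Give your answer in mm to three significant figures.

τ_allow = 287/2.4 = 119.6 MPa.
For a hollow shaft τ = 16T/[πd_o³(1−k⁴)] with k = 0.84, so 1−k⁴ = 0.5021.
d_o³ = 16T/[π τ_allow (1−k⁴)] = 16×2.3400×10^7/(π×119.6×0.5021) = 1.985×10^6 mm³.
d_o = 125.7 mm.

d_o = 126 mm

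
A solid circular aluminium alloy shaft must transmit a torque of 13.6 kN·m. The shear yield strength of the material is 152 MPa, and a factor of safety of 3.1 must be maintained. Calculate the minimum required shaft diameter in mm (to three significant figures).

Allowable shear stress τ_allow = 152/3.1 = 49.03 MPa.
For a solid shaft τ = 16T/(πd³), so d³ = 16T/(π τ_allow) = 16×1.3600×10^7/(π×49.03) = 1.413×10^6 mm³.
d = (1.413×10^6)^(1/3) = 112.2 mm.

d = 112 mm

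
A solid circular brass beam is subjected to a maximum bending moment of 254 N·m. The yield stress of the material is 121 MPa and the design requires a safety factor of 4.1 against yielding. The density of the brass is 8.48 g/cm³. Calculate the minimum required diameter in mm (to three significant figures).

d = 44.4 mm

σ_allow = 121/4.1 = 29.51 MPa.
For a solid circular section σ = 32M/(πd³), so d³ = 32M/(π σ_allow) = 32×254000/(π×29.51) = 87670 mm³.
d = 44.42 mm.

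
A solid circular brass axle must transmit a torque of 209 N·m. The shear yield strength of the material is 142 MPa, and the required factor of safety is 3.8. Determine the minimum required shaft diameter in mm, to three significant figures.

Allowable shear stress τ_allow = 142/3.8 = 37.37 MPa.
For a solid shaft τ = 16T/(πd³), so d³ = 16T/(π τ_allow) = 16×209000/(π×37.37) = 28480 mm³.
d = (28480)^(1/3) = 30.54 mm.

d = 30.5 mm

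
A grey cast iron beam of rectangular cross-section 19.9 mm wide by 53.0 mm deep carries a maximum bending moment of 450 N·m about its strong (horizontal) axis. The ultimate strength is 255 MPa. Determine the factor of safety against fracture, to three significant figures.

Section modulus S = bh²/6 = 19.9×53.0²/6 = 9317 mm³.
σ = M/S = 450000/9317 = 48.30 MPa.
n = 255/48.30 = 5.279.

n = 5.28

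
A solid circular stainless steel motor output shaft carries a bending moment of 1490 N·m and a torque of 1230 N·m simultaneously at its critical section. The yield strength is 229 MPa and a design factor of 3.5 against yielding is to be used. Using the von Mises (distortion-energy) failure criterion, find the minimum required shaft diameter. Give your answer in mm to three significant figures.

d = 65.8 mm

σ_allow = σ_y/n = 229/3.5 = 65.43 MPa.
For a solid shaft σ_b = 32M/(πd³) and τ = 16T/(πd³), so the von Mises stress is σ' = (16/πd³)·√(4M²+3T²).
√(4M²+3T²) = √(4×(1.490×10^6)² + 3×(1.230×10^6)²) = 3.663×10^6 N·mm.
d³ = 16×3.663×10^6/(π×65.43) = 285100 mm³.
d = 65.82 mm.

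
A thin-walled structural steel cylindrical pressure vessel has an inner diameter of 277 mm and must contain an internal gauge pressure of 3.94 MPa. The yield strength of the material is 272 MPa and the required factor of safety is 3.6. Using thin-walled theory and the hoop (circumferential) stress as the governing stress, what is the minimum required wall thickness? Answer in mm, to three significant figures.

t = 7.22 mm

σ_allow = 272/3.6 = 75.56 MPa.
Hoop stress σ_h = pD/(2t), so t = pD/(2σ_allow) = 3.94×277/(2×75.56) = 7.222 mm.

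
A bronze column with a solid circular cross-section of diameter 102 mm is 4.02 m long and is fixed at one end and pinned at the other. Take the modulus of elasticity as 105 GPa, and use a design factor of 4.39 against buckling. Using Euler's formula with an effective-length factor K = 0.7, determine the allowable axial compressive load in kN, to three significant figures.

I = πd⁴/64 = π×102⁴/64 = 5.313×10^6 mm⁴.
Effective length L_e = KL = 0.7×4.02 m = 2814 mm.
Euler critical load P_cr = π²EI/L_e² = π²×105000×5.313×10^6/2814² = 695400 N.
P_allow = P_cr/n = 695400/4.39 = 158400 N.

P_allow = 158 kN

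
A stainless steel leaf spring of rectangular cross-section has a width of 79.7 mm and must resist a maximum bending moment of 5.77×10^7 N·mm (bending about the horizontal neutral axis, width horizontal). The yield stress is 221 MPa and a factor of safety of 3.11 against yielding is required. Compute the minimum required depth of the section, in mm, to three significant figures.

h = 247 mm

σ_allow = 221/3.11 = 71.06 MPa.
For a rectangular section σ = 6M/(bh²), so h² = 6M/(b σ_allow) = 6×5.7700×10^7/(79.7×71.06) = 61130 mm².
h = 247.2 mm.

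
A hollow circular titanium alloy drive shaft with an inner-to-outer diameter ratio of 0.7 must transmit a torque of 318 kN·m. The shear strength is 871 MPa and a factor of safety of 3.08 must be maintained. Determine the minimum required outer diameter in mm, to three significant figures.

d_o = 196 mm

τ_allow = 871/3.08 = 282.8 MPa.
For a hollow shaft τ = 16T/[πd_o³(1−k⁴)] with k = 0.7, so 1−k⁴ = 0.7599.
d_o³ = 16T/[π τ_allow (1−k⁴)] = 16×3.1800×10^8/(π×282.8×0.7599) = 7.537×10^6 mm³.
d_o = 196.1 mm.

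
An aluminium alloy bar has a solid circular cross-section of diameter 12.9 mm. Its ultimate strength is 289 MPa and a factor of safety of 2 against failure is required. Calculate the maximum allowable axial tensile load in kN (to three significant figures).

σ_allow = 289/2 = 144.5 MPa.
A = πd²/4 = π×12.9²/4 = 130.7 mm².
F_allow = σ_allow × A = 144.5×130.7 = 18890 N.

F_allow = 18.9 kN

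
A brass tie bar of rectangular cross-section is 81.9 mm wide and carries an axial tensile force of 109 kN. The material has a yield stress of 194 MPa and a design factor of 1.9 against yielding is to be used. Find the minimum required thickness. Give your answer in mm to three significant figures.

t = 13.0 mm

σ_allow = 194/1.9 = 102.1 MPa.
Required area A = F/σ_allow = 109000/102.1 = 1068 mm².
t = A/w = 1068/81.9 = 13.03 mm.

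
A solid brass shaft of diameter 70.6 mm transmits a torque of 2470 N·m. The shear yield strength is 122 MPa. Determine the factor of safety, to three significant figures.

n = 3.41

τ = 16T/(πd³) = 16×2470000/(π×70.6³) = 35.75 MPa.
n = τ_limit/τ = 122/35.75 = 3.413.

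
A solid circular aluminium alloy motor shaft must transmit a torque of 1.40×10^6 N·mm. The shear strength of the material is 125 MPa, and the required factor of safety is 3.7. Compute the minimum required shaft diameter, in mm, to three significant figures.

Allowable shear stress τ_allow = 125/3.7 = 33.78 MPa.
For a solid shaft τ = 16T/(πd³), so d³ = 16T/(π τ_allow) = 16×1400000/(π×33.78) = 211100 mm³.
d = (211100)^(1/3) = 59.54 mm.

d = 59.5 mm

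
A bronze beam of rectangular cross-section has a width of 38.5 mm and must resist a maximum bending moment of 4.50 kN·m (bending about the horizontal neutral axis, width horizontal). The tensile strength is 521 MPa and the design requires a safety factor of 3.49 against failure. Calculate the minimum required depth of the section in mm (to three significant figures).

σ_allow = 521/3.49 = 149.3 MPa.
For a rectangular section σ = 6M/(bh²), so h² = 6M/(b σ_allow) = 6×4500000/(38.5×149.3) = 4698 mm².
h = 68.54 mm.

h = 68.5 mm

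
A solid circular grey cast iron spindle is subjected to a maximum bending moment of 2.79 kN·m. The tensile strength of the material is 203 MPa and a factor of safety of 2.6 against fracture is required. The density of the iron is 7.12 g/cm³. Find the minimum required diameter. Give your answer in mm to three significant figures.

d = 71.4 mm

σ_allow = 203/2.6 = 78.08 MPa.
For a solid circular section σ = 32M/(πd³), so d³ = 32M/(π σ_allow) = 32×2790000/(π×78.08) = 364000 mm³.
d = 71.40 mm.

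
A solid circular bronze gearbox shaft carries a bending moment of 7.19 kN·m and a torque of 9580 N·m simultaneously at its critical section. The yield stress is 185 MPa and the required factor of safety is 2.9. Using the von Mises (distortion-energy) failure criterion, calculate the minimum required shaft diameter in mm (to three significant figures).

σ_allow = σ_y/n = 185/2.9 = 63.79 MPa.
For a solid shaft σ_b = 32M/(πd³) and τ = 16T/(πd³), so the von Mises stress is σ' = (16/πd³)·√(4M²+3T²).
√(4M²+3T²) = √(4×(7.190×10^6)² + 3×(9.580×10^6)²) = 2.196×10^7 N·mm.
d³ = 16×2.196×10^7/(π×63.79) = 1.753×10^6 mm³.
d = 120.6 mm.

d = 121 mm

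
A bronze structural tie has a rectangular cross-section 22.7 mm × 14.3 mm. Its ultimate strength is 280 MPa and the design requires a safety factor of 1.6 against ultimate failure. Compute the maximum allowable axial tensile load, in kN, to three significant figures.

σ_allow = 280/1.6 = 175.0 MPa.
A = 22.7×14.3 = 324.6 mm².
F_allow = σ_allow × A = 175.0×324.6 = 56810 N.

F_allow = 56.8 kN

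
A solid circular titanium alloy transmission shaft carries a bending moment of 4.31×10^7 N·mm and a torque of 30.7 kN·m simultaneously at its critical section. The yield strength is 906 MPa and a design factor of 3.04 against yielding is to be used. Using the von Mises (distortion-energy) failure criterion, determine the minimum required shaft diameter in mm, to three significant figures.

σ_allow = σ_y/n = 906/3.04 = 298.0 MPa.
For a solid shaft σ_b = 32M/(πd³) and τ = 16T/(πd³), so the von Mises stress is σ' = (16/πd³)·√(4M²+3T²).
√(4M²+3T²) = √(4×(4.310×10^7)² + 3×(3.070×10^7)²) = 1.013×10^8 N·mm.
d³ = 16×1.013×10^8/(π×298.0) = 1.731×10^6 mm³.
d = 120.1 mm.

d = 120 mm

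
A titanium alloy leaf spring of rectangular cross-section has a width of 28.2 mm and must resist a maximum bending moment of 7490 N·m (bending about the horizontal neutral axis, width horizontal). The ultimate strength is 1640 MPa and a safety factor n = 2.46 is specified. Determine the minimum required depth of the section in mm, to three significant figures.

σ_allow = 1640/2.46 = 666.7 MPa.
For a rectangular section σ = 6M/(bh²), so h² = 6M/(b σ_allow) = 6×7490000/(28.2×666.7) = 2390 mm².
h = 48.89 mm.

h = 48.9 mm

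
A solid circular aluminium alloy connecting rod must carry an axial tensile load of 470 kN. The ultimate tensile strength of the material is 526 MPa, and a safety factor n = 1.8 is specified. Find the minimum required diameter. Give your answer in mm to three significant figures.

Allowable stress σ_allow = 526/1.8 = 292.2 MPa.
Required area A = F/σ_allow = 470000/292.2 = 1608 mm².
A = πd²/4 → d = √(4A/π) = 45.25 mm.

d = 45.3 mm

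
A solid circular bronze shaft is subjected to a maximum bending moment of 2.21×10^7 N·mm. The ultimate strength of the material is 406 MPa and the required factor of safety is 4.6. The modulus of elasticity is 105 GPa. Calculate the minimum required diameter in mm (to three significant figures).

σ_allow = 406/4.6 = 88.26 MPa.
For a solid circular section σ = 32M/(πd³), so d³ = 32M/(π σ_allow) = 32×2.2100×10^7/(π×88.26) = 2.550×10^6 mm³.
d = 136.6 mm.

d = 137 mm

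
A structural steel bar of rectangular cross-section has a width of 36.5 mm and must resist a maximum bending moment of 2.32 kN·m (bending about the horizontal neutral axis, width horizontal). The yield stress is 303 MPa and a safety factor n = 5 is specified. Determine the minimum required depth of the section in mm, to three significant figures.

h = 79.3 mm

σ_allow = 303/5 = 60.60 MPa.
For a rectangular section σ = 6M/(bh²), so h² = 6M/(b σ_allow) = 6×2320000/(36.5×60.60) = 6293 mm².
h = 79.33 mm.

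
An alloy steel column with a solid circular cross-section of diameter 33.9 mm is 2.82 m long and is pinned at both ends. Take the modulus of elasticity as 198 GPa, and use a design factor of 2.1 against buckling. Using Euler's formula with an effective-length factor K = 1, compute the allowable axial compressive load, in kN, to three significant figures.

I = πd⁴/64 = π×33.9⁴/64 = 64830 mm⁴.
Effective length L_e = KL = 1×2.82 m = 2820 mm.
Euler critical load P_cr = π²EI/L_e² = π²×198000×64830/2820² = 15930 N.
P_allow = P_cr/n = 15930/2.1 = 7586 N.

P_allow = 7.59 kN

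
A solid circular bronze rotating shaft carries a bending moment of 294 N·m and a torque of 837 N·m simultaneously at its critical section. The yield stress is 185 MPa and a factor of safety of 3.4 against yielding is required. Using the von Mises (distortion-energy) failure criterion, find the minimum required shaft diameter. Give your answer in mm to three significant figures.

σ_allow = σ_y/n = 185/3.4 = 54.41 MPa.
For a solid shaft σ_b = 32M/(πd³) and τ = 16T/(πd³), so the von Mises stress is σ' = (16/πd³)·√(4M²+3T²).
√(4M²+3T²) = √(4×(294000)² + 3×(837000)²) = 1.564×10^6 N·mm.
d³ = 16×1.564×10^6/(π×54.41) = 146400 mm³.
d = 52.71 mm.

d = 52.7 mm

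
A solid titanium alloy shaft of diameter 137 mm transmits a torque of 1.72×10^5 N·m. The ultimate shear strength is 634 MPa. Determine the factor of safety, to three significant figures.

n = 1.86

τ = 16T/(πd³) = 16×1.7200×10^8/(π×137³) = 340.7 MPa.
n = τ_limit/τ = 634/340.7 = 1.861.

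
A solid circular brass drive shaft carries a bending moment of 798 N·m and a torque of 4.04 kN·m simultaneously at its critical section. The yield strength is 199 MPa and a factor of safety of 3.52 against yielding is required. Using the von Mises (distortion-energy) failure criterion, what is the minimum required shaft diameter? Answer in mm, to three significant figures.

d = 86.5 mm

σ_allow = σ_y/n = 199/3.52 = 56.53 MPa.
For a solid shaft σ_b = 32M/(πd³) and τ = 16T/(πd³), so the von Mises stress is σ' = (16/πd³)·√(4M²+3T²).
√(4M²+3T²) = √(4×(798000)² + 3×(4.040×10^6)²) = 7.177×10^6 N·mm.
d³ = 16×7.177×10^6/(π×56.53) = 646600 mm³.
d = 86.47 mm.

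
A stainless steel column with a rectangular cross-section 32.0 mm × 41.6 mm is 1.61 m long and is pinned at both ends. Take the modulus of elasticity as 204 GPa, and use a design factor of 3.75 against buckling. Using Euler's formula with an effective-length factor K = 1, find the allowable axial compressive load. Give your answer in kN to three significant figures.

P_allow = 23.5 kN

Buckling occurs about the weak axis: I_min = h·b³/12 = 41.6×32.0³/12 = 113600 mm⁴ (b = 32.0 mm is the smaller dimension).
Effective length L_e = KL = 1×1.61 m = 1610 mm.
Euler critical load P_cr = π²EI/L_e² = π²×204000×113600/1610² = 88230 N.
P_allow = P_cr/n = 88230/3.75 = 23530 N.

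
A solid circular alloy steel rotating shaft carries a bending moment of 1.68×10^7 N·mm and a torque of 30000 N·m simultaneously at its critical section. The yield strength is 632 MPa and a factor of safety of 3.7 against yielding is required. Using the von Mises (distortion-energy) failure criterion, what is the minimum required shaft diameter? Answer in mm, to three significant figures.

d = 123 mm

σ_allow = σ_y/n = 632/3.7 = 170.8 MPa.
For a solid shaft σ_b = 32M/(πd³) and τ = 16T/(πd³), so the von Mises stress is σ' = (16/πd³)·√(4M²+3T²).
√(4M²+3T²) = √(4×(1.680×10^7)² + 3×(3.000×10^7)²) = 6.188×10^7 N·mm.
d³ = 16×6.188×10^7/(π×170.8) = 1.845×10^6 mm³.
d = 122.6 mm.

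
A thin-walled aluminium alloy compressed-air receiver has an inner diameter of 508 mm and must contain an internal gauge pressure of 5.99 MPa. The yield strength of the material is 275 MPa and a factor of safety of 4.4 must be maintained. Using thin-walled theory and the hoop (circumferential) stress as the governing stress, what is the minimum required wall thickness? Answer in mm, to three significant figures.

σ_allow = 275/4.4 = 62.50 MPa.
Hoop stress σ_h = pD/(2t), so t = pD/(2σ_allow) = 5.99×508/(2×62.50) = 24.34 mm.

t = 24.3 mm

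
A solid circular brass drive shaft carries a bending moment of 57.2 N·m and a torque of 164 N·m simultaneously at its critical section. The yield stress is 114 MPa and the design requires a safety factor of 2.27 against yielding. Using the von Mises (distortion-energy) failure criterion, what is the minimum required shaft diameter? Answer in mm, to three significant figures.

d = 31.4 mm

σ_allow = σ_y/n = 114/2.27 = 50.22 MPa.
For a solid shaft σ_b = 32M/(πd³) and τ = 16T/(πd³), so the von Mises stress is σ' = (16/πd³)·√(4M²+3T²).
√(4M²+3T²) = √(4×(57200)² + 3×(164000)²) = 306200 N·mm.
d³ = 16×306200/(π×50.22) = 31060 mm³.
d = 31.43 mm.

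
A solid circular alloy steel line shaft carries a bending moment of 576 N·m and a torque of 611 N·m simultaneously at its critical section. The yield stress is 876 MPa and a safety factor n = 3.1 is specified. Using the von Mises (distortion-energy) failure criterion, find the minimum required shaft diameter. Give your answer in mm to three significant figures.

d = 30.4 mm

σ_allow = σ_y/n = 876/3.1 = 282.6 MPa.
For a solid shaft σ_b = 32M/(πd³) and τ = 16T/(πd³), so the von Mises stress is σ' = (16/πd³)·√(4M²+3T²).
√(4M²+3T²) = √(4×(576000)² + 3×(611000)²) = 1.564×10^6 N·mm.
d³ = 16×1.564×10^6/(π×282.6) = 28190 mm³.
d = 30.44 mm.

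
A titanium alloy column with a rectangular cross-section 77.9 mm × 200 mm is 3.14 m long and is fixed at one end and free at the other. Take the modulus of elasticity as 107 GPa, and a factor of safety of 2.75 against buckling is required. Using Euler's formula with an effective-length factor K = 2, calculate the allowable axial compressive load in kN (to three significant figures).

P_allow = 76.7 kN

Buckling occurs about the weak axis: I_min = h·b³/12 = 200×77.9³/12 = 7.879×10^6 mm⁴ (b = 77.9 mm is the smaller dimension).
Effective length L_e = KL = 2×3.14 m = 6280 mm.
Euler critical load P_cr = π²EI/L_e² = π²×107000×7.879×10^6/6280² = 211000 N.
P_allow = P_cr/n = 211000/2.75 = 76720 N.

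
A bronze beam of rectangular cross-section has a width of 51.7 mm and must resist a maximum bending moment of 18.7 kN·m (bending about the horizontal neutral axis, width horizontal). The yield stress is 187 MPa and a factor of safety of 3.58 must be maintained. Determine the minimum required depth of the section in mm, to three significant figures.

h = 204 mm

σ_allow = 187/3.58 = 52.23 MPa.
For a rectangular section σ = 6M/(bh²), so h² = 6M/(b σ_allow) = 6×1.8700×10^7/(51.7×52.23) = 41550 mm².
h = 203.8 mm.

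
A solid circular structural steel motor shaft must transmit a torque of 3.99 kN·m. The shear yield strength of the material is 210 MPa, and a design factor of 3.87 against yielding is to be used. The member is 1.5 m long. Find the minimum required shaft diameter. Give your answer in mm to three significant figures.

Allowable shear stress τ_allow = 210/3.87 = 54.26 MPa.
For a solid shaft τ = 16T/(πd³), so d³ = 16T/(π τ_allow) = 16×3990000/(π×54.26) = 374500 mm³.
d = (374500)^(1/3) = 72.08 mm.

d = 72.1 mm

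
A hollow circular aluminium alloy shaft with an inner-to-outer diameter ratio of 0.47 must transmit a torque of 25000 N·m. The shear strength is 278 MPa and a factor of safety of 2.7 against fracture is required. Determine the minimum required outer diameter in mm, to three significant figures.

τ_allow = 278/2.7 = 103.0 MPa.
For a hollow shaft τ = 16T/[πd_o³(1−k⁴)] with k = 0.47, so 1−k⁴ = 0.9512.
d_o³ = 16T/[π τ_allow (1−k⁴)] = 16×2.5000×10^7/(π×103.0×0.9512) = 1.300×10^6 mm³.
d_o = 109.1 mm.

d_o = 109 mm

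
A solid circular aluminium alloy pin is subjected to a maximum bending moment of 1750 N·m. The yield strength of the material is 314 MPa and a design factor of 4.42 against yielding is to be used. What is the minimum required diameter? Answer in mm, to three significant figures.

d = 63.1 mm

σ_allow = 314/4.42 = 71.04 MPa.
For a solid circular section σ = 32M/(πd³), so d³ = 32M/(π σ_allow) = 32×1750000/(π×71.04) = 250900 mm³.
d = 63.07 mm.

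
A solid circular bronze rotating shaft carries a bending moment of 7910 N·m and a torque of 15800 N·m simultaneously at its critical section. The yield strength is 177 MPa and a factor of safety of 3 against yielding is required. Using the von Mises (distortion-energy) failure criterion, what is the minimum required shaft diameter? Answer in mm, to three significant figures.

d = 140 mm

σ_allow = σ_y/n = 177/3 = 59.00 MPa.
For a solid shaft σ_b = 32M/(πd³) and τ = 16T/(πd³), so the von Mises stress is σ' = (16/πd³)·√(4M²+3T²).
√(4M²+3T²) = √(4×(7.910×10^6)² + 3×(1.580×10^7)²) = 3.161×10^7 N·mm.
d³ = 16×3.161×10^7/(π×59.00) = 2.729×10^6 mm³.
d = 139.7 mm.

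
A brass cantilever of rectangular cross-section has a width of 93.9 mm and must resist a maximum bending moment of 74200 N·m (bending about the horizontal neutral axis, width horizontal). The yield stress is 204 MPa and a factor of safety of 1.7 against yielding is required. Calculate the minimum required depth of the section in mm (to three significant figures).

σ_allow = 204/1.7 = 120.0 MPa.
For a rectangular section σ = 6M/(bh²), so h² = 6M/(b σ_allow) = 6×7.4200×10^7/(93.9×120.0) = 39510 mm².
h = 198.8 mm.

h = 199 mm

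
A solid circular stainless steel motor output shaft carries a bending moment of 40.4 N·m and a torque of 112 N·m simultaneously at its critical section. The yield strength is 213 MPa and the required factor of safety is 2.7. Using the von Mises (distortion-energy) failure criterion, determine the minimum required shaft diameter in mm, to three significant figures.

σ_allow = σ_y/n = 213/2.7 = 78.89 MPa.
For a solid shaft σ_b = 32M/(πd³) and τ = 16T/(πd³), so the von Mises stress is σ' = (16/πd³)·√(4M²+3T²).
√(4M²+3T²) = √(4×(40400)² + 3×(112000)²) = 210100 N·mm.
d³ = 16×210100/(π×78.89) = 13570 mm³.
d = 23.85 mm.

d = 23.9 mm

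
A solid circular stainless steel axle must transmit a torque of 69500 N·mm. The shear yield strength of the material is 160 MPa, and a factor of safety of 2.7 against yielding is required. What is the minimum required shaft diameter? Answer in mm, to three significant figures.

d = 18.1 mm

Allowable shear stress τ_allow = 160/2.7 = 59.26 MPa.
For a solid shaft τ = 16T/(πd³), so d³ = 16T/(π τ_allow) = 16×69500/(π×59.26) = 5973 mm³.
d = (5973)^(1/3) = 18.14 mm.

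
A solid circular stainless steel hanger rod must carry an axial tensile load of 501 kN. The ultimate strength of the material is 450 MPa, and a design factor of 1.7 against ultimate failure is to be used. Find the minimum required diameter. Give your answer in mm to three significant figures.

d = 49.1 mm

Allowable stress σ_allow = 450/1.7 = 264.7 MPa.
Required area A = F/σ_allow = 501000/264.7 = 1893 mm².
A = πd²/4 → d = √(4A/π) = 49.09 mm.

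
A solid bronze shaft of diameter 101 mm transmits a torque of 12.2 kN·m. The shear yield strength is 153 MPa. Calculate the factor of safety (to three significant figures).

τ = 16T/(πd³) = 16×1.2200×10^7/(π×101³) = 60.31 MPa.
n = τ_limit/τ = 153/60.31 = 2.537.

n = 2.54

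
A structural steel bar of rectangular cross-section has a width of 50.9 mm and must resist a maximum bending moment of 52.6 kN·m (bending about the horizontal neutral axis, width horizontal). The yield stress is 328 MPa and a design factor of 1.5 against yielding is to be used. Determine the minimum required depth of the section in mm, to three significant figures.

h = 168 mm

σ_allow = 328/1.5 = 218.7 MPa.
For a rectangular section σ = 6M/(bh²), so h² = 6M/(b σ_allow) = 6×5.2600×10^7/(50.9×218.7) = 28360 mm².
h = 168.4 mm.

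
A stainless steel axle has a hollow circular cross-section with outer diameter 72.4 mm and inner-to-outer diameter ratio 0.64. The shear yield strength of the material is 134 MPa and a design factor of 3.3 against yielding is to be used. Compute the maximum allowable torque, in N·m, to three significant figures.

τ_allow = 134/3.3 = 40.61 MPa.
For a hollow shaft T_allow = τ_allow·πd_o³(1−k⁴)/16 with 1−k⁴ = 0.8322, so πd_o³(1−k⁴)/16 = 62010 mm³.
T_allow = 40.61×62010 = 2.518×10^6 N·mm = 2518 N·m.

T_allow = 2520 N·m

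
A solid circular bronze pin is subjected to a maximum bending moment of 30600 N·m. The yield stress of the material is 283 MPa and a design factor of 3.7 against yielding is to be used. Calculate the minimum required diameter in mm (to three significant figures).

σ_allow = 283/3.7 = 76.49 MPa.
For a solid circular section σ = 32M/(πd³), so d³ = 32M/(π σ_allow) = 32×3.0600×10^7/(π×76.49) = 4.075×10^6 mm³.
d = 159.7 mm.

d = 160 mm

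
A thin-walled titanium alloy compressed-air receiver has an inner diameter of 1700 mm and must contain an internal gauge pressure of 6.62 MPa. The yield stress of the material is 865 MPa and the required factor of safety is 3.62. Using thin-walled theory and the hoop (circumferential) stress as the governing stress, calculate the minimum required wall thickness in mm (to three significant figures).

t = 23.5 mm

σ_allow = 865/3.62 = 239.0 MPa.
Hoop stress σ_h = pD/(2t), so t = pD/(2σ_allow) = 6.62×1700/(2×239.0) = 23.55 mm.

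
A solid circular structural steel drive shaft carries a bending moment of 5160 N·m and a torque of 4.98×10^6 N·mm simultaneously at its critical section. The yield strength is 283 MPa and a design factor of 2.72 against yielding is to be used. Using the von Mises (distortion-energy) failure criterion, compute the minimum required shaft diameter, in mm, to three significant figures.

σ_allow = σ_y/n = 283/2.72 = 104.0 MPa.
For a solid shaft σ_b = 32M/(πd³) and τ = 16T/(πd³), so the von Mises stress is σ' = (16/πd³)·√(4M²+3T²).
√(4M²+3T²) = √(4×(5.160×10^6)² + 3×(4.980×10^6)²) = 1.345×10^7 N·mm.
d³ = 16×1.345×10^7/(π×104.0) = 658400 mm³.
d = 86.99 mm.

d = 87.0 mm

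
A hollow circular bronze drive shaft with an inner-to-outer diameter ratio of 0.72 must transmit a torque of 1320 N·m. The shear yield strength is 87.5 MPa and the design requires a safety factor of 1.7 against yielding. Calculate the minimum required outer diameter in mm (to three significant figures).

τ_allow = 87.5/1.7 = 51.47 MPa.
For a hollow shaft τ = 16T/[πd_o³(1−k⁴)] with k = 0.72, so 1−k⁴ = 0.7313.
d_o³ = 16T/[π τ_allow (1−k⁴)] = 16×1320000/(π×51.47×0.7313) = 178600 mm³.
d_o = 56.32 mm.

d_o = 56.3 mm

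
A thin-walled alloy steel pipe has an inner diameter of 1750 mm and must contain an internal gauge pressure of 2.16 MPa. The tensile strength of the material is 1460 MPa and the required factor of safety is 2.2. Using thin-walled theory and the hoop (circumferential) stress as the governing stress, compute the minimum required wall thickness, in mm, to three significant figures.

σ_allow = 1460/2.2 = 663.6 MPa.
Hoop stress σ_h = pD/(2t), so t = pD/(2σ_allow) = 2.16×1750/(2×663.6) = 2.848 mm.

t = 2.85 mm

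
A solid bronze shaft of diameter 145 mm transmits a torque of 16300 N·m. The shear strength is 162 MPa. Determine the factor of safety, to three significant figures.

n = 5.95

τ = 16T/(πd³) = 16×1.6300×10^7/(π×145³) = 27.23 MPa.
n = τ_limit/τ = 162/27.23 = 5.949.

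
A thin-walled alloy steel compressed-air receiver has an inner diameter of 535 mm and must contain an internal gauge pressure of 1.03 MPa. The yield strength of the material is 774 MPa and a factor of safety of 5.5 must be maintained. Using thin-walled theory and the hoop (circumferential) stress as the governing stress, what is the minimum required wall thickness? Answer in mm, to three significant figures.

t = 1.96 mm

σ_allow = 774/5.5 = 140.7 MPa.
Hoop stress σ_h = pD/(2t), so t = pD/(2σ_allow) = 1.03×535/(2×140.7) = 1.958 mm.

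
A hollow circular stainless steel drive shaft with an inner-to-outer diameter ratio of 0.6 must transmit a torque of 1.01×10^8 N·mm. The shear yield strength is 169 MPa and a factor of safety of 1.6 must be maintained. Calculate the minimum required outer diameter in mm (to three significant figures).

τ_allow = 169/1.6 = 105.6 MPa.
For a hollow shaft τ = 16T/[πd_o³(1−k⁴)] with k = 0.6, so 1−k⁴ = 0.8704.
d_o³ = 16T/[π τ_allow (1−k⁴)] = 16×1.0100×10^8/(π×105.6×0.8704) = 5.595×10^6 mm³.
d_o = 177.5 mm.

d_o = 178 mm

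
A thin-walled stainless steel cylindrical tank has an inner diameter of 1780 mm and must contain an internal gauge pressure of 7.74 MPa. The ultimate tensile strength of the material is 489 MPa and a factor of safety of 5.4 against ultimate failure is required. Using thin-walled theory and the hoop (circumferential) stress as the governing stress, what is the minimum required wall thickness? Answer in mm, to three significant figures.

σ_allow = 489/5.4 = 90.56 MPa.
Hoop stress σ_h = pD/(2t), so t = pD/(2σ_allow) = 7.74×1780/(2×90.56) = 76.07 mm.

t = 76.1 mm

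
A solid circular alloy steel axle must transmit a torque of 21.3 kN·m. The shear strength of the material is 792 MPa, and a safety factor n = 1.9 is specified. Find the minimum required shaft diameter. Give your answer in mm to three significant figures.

Allowable shear stress τ_allow = 792/1.9 = 416.8 MPa.
For a solid shaft τ = 16T/(πd³), so d³ = 16T/(π τ_allow) = 16×2.1300×10^7/(π×416.8) = 260200 mm³.
d = (260200)^(1/3) = 63.84 mm.

d = 63.8 mm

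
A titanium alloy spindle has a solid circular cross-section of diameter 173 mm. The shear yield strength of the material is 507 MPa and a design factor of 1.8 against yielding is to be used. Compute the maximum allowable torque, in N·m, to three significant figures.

τ_allow = 507/1.8 = 281.7 MPa.
For a solid shaft T_allow = τ_allow·πd³/16; πd³/16 = π×173³/16 = 1.017×10^6 mm³.
T_allow = 281.7×1.017×10^6 = 2.864×10^8 N·mm = 286400 N·m.

T_allow = 2.86×10^5 N·m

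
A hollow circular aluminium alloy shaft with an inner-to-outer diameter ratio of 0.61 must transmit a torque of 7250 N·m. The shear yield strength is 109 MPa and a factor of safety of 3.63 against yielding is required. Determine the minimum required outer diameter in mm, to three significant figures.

d_o = 113 mm

τ_allow = 109/3.63 = 30.03 MPa.
For a hollow shaft τ = 16T/[πd_o³(1−k⁴)] with k = 0.61, so 1−k⁴ = 0.8615.
d_o³ = 16T/[π τ_allow (1−k⁴)] = 16×7250000/(π×30.03×0.8615) = 1.427×10^6 mm³.
d_o = 112.6 mm.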